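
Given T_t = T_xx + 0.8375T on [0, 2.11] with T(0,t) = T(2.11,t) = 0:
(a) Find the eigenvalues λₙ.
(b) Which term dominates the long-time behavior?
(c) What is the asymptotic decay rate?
Eigenvalues: λₙ = n²π²/2.11² - 0.8375.
First three modes:
  n=1: λ₁ = π²/2.11² - 0.8375 ≈ 1.379
  n=2: λ₂ = 4π²/2.11² - 0.8375 ≈ 8.03
  n=3: λ₃ = 9π²/2.11² - 0.8375 ≈ 19.114
Since π²/2.11² ≈ 2.217 > 0.8375, all λₙ > 0.
The n=1 mode decays slowest → dominates as t → ∞.
Asymptotic: T ~ c₁ sin(πx/2.11) e^{-λ₁t} with decay rate λ₁ ≈ 1.379.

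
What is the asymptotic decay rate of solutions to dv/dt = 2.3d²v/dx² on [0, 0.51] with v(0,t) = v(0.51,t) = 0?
Eigenvalues: λₙ = 2.3n²π²/0.51².
First three modes:
  n=1: λ₁ = 2.3π²/0.51² ≈ 87.274
  n=2: λ₂ = 9.2π²/0.51² ≈ 349.098 (4× faster decay)
  n=3: λ₃ = 20.7π²/0.51² ≈ 785.47 (9× faster decay)
As t → ∞, higher modes decay exponentially faster. The n=1 mode dominates: v ~ c₁ sin(πx/0.51) e^{-λ₁t}.
Decay rate: λ₁ = 2.3π²/0.51² ≈ 87.274.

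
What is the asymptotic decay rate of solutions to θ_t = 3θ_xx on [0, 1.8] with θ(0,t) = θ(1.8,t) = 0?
Eigenvalues: λₙ = 3n²π²/1.8².
First three modes:
  n=1: λ₁ = 3π²/1.8² ≈ 9.139
  n=2: λ₂ = 12π²/1.8² ≈ 36.554 (4× faster decay)
  n=3: λ₃ = 27π²/1.8² ≈ 82.247 (9× faster decay)
As t → ∞, higher modes decay exponentially faster. The n=1 mode dominates: θ ~ c₁ sin(πx/1.8) e^{-λ₁t}.
Decay rate: λ₁ = 3π²/1.8² ≈ 9.139.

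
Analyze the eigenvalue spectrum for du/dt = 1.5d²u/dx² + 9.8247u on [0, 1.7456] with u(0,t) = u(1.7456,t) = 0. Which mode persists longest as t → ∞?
Eigenvalues: λₙ = 1.5n²π²/1.7456² - 9.8247.
First three modes:
  n=1: λ₁ = 1.5π²/1.7456² - 9.8247 ≈ -4.966
  n=2: λ₂ = 6π²/1.7456² - 9.8247 ≈ 9.609
  n=3: λ₃ = 13.5π²/1.7456² - 9.8247 ≈ 33.902
Since 1.5π²/1.7456² ≈ 4.858 < 9.8247, λ₁ < 0.
The n=1 mode grows fastest (−λₙ is largest for n=1) → dominates.
Asymptotic: u ~ c₁ sin(πx/1.7456) e^{4.966t} (exponential growth at rate −λ₁ ≈ 4.966).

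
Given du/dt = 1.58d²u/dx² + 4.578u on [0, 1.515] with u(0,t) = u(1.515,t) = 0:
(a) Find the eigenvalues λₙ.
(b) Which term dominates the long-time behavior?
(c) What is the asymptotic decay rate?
Eigenvalues: λₙ = 1.58n²π²/1.515² - 4.578.
First three modes:
  n=1: λ₁ = 1.58π²/1.515² - 4.578 ≈ 2.216
  n=2: λ₂ = 6.32π²/1.515² - 4.578 ≈ 22.598
  n=3: λ₃ = 14.22π²/1.515² - 4.578 ≈ 56.569
Since 1.58π²/1.515² ≈ 6.794 > 4.578, all λₙ > 0.
The n=1 mode decays slowest → dominates as t → ∞.
Asymptotic: u ~ c₁ sin(πx/1.515) e^{-λ₁t} with decay rate λ₁ ≈ 2.216.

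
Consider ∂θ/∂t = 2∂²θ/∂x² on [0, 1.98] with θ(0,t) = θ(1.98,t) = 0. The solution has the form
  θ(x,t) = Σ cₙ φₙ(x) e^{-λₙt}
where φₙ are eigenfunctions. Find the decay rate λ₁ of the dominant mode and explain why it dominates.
Eigenvalues: λₙ = 2n²π²/1.98².
First three modes:
  n=1: λ₁ = 2π²/1.98² ≈ 5.035
  n=2: λ₂ = 8π²/1.98² ≈ 20.14 (4× faster decay)
  n=3: λ₃ = 18π²/1.98² ≈ 45.315 (9× faster decay)
As t → ∞, higher modes decay exponentially faster. The n=1 mode dominates: θ ~ c₁ sin(πx/1.98) e^{-λ₁t}.
Decay rate: λ₁ = 2π²/1.98² ≈ 5.035.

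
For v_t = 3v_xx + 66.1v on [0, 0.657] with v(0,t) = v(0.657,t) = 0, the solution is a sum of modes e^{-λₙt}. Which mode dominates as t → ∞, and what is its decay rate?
Eigenvalues: λₙ = 3n²π²/0.657² - 66.1.
First three modes:
  n=1: λ₁ = 3π²/0.657² - 66.1 ≈ 2.495
  n=2: λ₂ = 12π²/0.657² - 66.1 ≈ 208.279
  n=3: λ₃ = 27π²/0.657² - 66.1 ≈ 551.252
Since 3π²/0.657² ≈ 68.595 > 66.1, all λₙ > 0.
The n=1 mode decays slowest → dominates as t → ∞.
Asymptotic: v ~ c₁ sin(πx/0.657) e^{-λ₁t} with decay rate λ₁ ≈ 2.495.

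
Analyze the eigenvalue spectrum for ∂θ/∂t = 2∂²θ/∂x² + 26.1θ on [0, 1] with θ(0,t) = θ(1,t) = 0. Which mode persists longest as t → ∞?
Eigenvalues: λₙ = 2n²π²/1² - 26.1.
First three modes:
  n=1: λ₁ = 2π² - 26.1 ≈ -6.361
  n=2: λ₂ = 8π² - 26.1 ≈ 52.857
  n=3: λ₃ = 18π² - 26.1 ≈ 151.553
Since 2π² ≈ 19.739 < 26.1, λ₁ < 0.
The n=1 mode grows fastest (−λₙ is largest for n=1) → dominates.
Asymptotic: θ ~ c₁ sin(πx/1) e^{6.361t} (exponential growth at rate −λ₁ ≈ 6.361).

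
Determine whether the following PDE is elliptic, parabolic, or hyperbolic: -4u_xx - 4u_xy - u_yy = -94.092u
Rewriting in standard form: -4u_xx - 4u_xy - u_yy + 94.092u = 0. Coefficients: A = -4, B = -4, C = -1. B² - 4AC = 0, which is zero, so the equation is parabolic.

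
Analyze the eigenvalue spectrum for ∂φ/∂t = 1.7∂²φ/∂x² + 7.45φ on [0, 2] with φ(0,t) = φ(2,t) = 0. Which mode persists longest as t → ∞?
Eigenvalues: λₙ = 1.7n²π²/2² - 7.45.
First three modes:
  n=1: λ₁ = 1.7π²/2² - 7.45 ≈ -3.255
  n=2: λ₂ = 6.8π²/2² - 7.45 ≈ 9.328
  n=3: λ₃ = 15.3π²/2² - 7.45 ≈ 30.301
Since 1.7π²/2² ≈ 4.195 < 7.45, λ₁ < 0.
The n=1 mode grows fastest (−λₙ is largest for n=1) → dominates.
Asymptotic: φ ~ c₁ sin(πx/2) e^{3.255t} (exponential growth at rate −λ₁ ≈ 3.255).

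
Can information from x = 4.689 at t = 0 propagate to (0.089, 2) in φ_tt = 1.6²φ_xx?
No. The domain of dependence is [-3.111, 3.289], and 4.689 is outside this interval.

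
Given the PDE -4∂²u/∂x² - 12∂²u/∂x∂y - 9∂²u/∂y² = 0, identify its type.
The second-order coefficients are A = -4, B = -12, C = -9. Since B² - 4AC = 0 = 0, this is a parabolic PDE.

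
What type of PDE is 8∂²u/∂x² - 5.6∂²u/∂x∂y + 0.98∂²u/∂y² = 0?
With A = 8, B = -5.6, C = 0.98, the discriminant is 0. This is a parabolic PDE.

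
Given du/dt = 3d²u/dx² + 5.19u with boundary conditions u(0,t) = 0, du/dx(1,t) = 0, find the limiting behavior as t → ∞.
u → 0. Diffusion dominates reaction (r=5.19 < κπ²/(4L²)≈7.4); solution decays.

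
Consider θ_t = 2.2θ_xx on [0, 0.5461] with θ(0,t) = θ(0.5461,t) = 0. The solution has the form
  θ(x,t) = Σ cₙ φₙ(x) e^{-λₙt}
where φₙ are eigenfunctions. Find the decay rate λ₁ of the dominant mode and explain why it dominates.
Eigenvalues: λₙ = 2.2n²π²/0.5461².
First three modes:
  n=1: λ₁ = 2.2π²/0.5461² ≈ 72.808
  n=2: λ₂ = 8.8π²/0.5461² ≈ 291.231 (4× faster decay)
  n=3: λ₃ = 19.8π²/0.5461² ≈ 655.27 (9× faster decay)
As t → ∞, higher modes decay exponentially faster. The n=1 mode dominates: θ ~ c₁ sin(πx/0.5461) e^{-λ₁t}.
Decay rate: λ₁ = 2.2π²/0.5461² ≈ 72.808.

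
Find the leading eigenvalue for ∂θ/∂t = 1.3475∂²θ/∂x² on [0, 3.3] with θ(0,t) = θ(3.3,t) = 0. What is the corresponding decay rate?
Eigenvalues: λₙ = 1.3475n²π²/3.3².
First three modes:
  n=1: λ₁ = 1.3475π²/3.3² ≈ 1.221
  n=2: λ₂ = 5.39π²/3.3² ≈ 4.885 (4× faster decay)
  n=3: λ₃ = 12.1275π²/3.3² ≈ 10.991 (9× faster decay)
As t → ∞, higher modes decay exponentially faster. The n=1 mode dominates: θ ~ c₁ sin(πx/3.3) e^{-λ₁t}.
Decay rate: λ₁ = 1.3475π²/3.3² ≈ 1.221.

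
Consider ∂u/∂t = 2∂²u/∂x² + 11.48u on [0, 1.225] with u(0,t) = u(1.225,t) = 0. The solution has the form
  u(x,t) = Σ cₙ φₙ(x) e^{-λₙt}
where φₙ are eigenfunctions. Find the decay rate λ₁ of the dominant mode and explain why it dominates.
Eigenvalues: λₙ = 2n²π²/1.225² - 11.48.
First three modes:
  n=1: λ₁ = 2π²/1.225² - 11.48 ≈ 1.674
  n=2: λ₂ = 8π²/1.225² - 11.48 ≈ 41.136
  n=3: λ₃ = 18π²/1.225² - 11.48 ≈ 106.906
Since 2π²/1.225² ≈ 13.154 > 11.48, all λₙ > 0.
The n=1 mode decays slowest → dominates as t → ∞.
Asymptotic: u ~ c₁ sin(πx/1.225) e^{-λ₁t} with decay rate λ₁ ≈ 1.674.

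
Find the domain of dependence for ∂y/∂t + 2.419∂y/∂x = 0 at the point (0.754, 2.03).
A single point: x = -4.15657. The characteristic through (0.754, 2.03) is x - 2.419t = const, so x = 0.754 - 2.419·2.03 = -4.15657.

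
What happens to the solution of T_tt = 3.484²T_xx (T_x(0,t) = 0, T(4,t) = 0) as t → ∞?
T oscillates (no decay). Energy is conserved; the solution oscillates indefinitely as standing waves.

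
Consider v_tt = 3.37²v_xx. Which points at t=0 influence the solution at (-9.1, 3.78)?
Domain of dependence: [-21.8386, 3.6386]. Signals travel at speed 3.37, so data within |x - -9.1| ≤ 3.37·3.78 = 12.7386 can reach the point.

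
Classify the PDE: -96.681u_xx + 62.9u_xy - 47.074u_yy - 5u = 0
A = -96.681, B = 62.9, C = -47.074. Discriminant B² - 4AC = -14248.235576. Since -14248.235576 < 0, elliptic.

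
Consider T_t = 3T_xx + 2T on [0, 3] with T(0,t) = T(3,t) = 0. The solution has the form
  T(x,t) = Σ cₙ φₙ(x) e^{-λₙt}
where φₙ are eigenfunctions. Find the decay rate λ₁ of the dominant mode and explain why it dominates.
Eigenvalues: λₙ = 3n²π²/3² - 2.
First three modes:
  n=1: λ₁ = 3π²/3² - 2 ≈ 1.29
  n=2: λ₂ = 12π²/3² - 2 ≈ 11.159
  n=3: λ₃ = 27π²/3² - 2 ≈ 27.609
Since 3π²/3² ≈ 3.29 > 2, all λₙ > 0.
The n=1 mode decays slowest → dominates as t → ∞.
Asymptotic: T ~ c₁ sin(πx/3) e^{-λ₁t} with decay rate λ₁ ≈ 1.29.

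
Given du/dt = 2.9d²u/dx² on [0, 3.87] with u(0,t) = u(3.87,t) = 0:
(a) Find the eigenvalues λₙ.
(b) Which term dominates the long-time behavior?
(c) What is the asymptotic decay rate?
Eigenvalues: λₙ = 2.9n²π²/3.87².
First three modes:
  n=1: λ₁ = 2.9π²/3.87² ≈ 1.911
  n=2: λ₂ = 11.6π²/3.87² ≈ 7.644 (4× faster decay)
  n=3: λ₃ = 26.1π²/3.87² ≈ 17.2 (9× faster decay)
As t → ∞, higher modes decay exponentially faster. The n=1 mode dominates: u ~ c₁ sin(πx/3.87) e^{-λ₁t}.
Decay rate: λ₁ = 2.9π²/3.87² ≈ 1.911.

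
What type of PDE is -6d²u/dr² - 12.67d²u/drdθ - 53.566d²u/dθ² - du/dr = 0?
With A = -6, B = -12.67, C = -53.566, the discriminant is -1125.0551. This is an elliptic PDE.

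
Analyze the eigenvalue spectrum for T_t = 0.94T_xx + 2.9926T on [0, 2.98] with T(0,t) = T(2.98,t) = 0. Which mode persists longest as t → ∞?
Eigenvalues: λₙ = 0.94n²π²/2.98² - 2.9926.
First three modes:
  n=1: λ₁ = 0.94π²/2.98² - 2.9926 ≈ -1.948
  n=2: λ₂ = 3.76π²/2.98² - 2.9926 ≈ 1.186
  n=3: λ₃ = 8.46π²/2.98² - 2.9926 ≈ 6.41
Since 0.94π²/2.98² ≈ 1.045 < 2.9926, λ₁ < 0.
The n=1 mode grows fastest (−λₙ is largest for n=1) → dominates.
Asymptotic: T ~ c₁ sin(πx/2.98) e^{1.948t} (exponential growth at rate −λ₁ ≈ 1.948).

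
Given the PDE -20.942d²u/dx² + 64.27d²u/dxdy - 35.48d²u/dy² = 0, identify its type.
The second-order coefficients are A = -20.942, B = 64.27, C = -35.48. Since B² - 4AC = 1158.54426 > 0, this is a hyperbolic PDE.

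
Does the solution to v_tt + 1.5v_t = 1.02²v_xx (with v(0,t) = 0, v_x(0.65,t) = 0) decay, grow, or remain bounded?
v → 0. Damping (γ=1.5) dissipates energy; oscillations decay exponentially.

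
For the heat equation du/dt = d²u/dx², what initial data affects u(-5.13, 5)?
The entire real line. The heat equation has infinite propagation speed: any initial disturbance instantly affects all points (though exponentially small far away).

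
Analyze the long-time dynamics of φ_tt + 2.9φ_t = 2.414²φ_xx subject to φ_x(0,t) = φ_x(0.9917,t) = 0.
Long-time behavior: φ → constant (steady state). Damping (γ=2.9) dissipates the nonconstant modes; with Neumann BCs the spatial average obeys M''+γM'=0 and tends to a finite limit.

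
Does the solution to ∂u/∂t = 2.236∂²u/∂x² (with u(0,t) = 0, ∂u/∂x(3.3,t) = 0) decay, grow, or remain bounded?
u → 0. Heat escapes through the Dirichlet boundary.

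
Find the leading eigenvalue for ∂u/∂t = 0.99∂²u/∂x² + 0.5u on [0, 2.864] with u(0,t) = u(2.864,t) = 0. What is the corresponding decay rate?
Eigenvalues: λₙ = 0.99n²π²/2.864² - 0.5.
First three modes:
  n=1: λ₁ = 0.99π²/2.864² - 0.5 ≈ 0.691
  n=2: λ₂ = 3.96π²/2.864² - 0.5 ≈ 4.265
  n=3: λ₃ = 8.91π²/2.864² - 0.5 ≈ 10.221
Since 0.99π²/2.864² ≈ 1.191 > 0.5, all λₙ > 0.
The n=1 mode decays slowest → dominates as t → ∞.
Asymptotic: u ~ c₁ sin(πx/2.864) e^{-λ₁t} with decay rate λ₁ ≈ 0.691.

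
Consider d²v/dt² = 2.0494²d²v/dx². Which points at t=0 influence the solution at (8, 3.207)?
Domain of dependence: [1.4275742, 14.5724258]. Signals travel at speed 2.0494, so data within |x - 8| ≤ 2.0494·3.207 = 6.5724258 can reach the point.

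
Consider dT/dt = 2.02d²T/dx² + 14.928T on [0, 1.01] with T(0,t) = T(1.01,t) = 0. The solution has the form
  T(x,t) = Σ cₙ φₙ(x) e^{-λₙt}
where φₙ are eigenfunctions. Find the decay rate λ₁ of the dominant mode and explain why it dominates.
Eigenvalues: λₙ = 2.02n²π²/1.01² - 14.928.
First three modes:
  n=1: λ₁ = 2.02π²/1.01² - 14.928 ≈ 4.616
  n=2: λ₂ = 8.08π²/1.01² - 14.928 ≈ 63.247
  n=3: λ₃ = 18.18π²/1.01² - 14.928 ≈ 160.966
Since 2.02π²/1.01² ≈ 19.544 > 14.928, all λₙ > 0.
The n=1 mode decays slowest → dominates as t → ∞.
Asymptotic: T ~ c₁ sin(πx/1.01) e^{-λ₁t} with decay rate λ₁ ≈ 4.616.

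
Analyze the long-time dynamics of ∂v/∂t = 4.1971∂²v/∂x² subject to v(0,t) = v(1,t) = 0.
Long-time behavior: v → 0. Heat diffuses out through both boundaries.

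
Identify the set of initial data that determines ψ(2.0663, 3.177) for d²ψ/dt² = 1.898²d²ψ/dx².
Domain of dependence: [-3.963646, 8.096246]. Signals travel at speed 1.898, so data within |x - 2.0663| ≤ 1.898·3.177 = 6.029946 can reach the point.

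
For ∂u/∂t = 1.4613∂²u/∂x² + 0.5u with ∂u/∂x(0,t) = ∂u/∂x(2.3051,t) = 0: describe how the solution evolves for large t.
u grows unboundedly. With Neumann BCs the constant mode has diffusion eigenvalue 0, so any r > 0 makes it grow like e^(0.5t); solution grows exponentially.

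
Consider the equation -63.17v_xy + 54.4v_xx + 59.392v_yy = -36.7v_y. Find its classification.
Rewriting in standard form: 54.4v_xx - 63.17v_xy + 59.392v_yy + 36.7v_y = 0. Elliptic. (A = 54.4, B = -63.17, C = 59.392 gives B² - 4AC = -8933.2503.)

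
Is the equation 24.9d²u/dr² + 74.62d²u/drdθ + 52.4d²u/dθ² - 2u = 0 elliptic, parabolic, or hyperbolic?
Computing B² - 4AC with A = 24.9, B = 74.62, C = 52.4: discriminant = 349.1044 (positive). Answer: hyperbolic.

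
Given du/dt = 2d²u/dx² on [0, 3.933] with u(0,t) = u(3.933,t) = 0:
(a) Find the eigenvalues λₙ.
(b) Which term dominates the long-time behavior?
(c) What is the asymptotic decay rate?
Eigenvalues: λₙ = 2n²π²/3.933².
First three modes:
  n=1: λ₁ = 2π²/3.933² ≈ 1.276
  n=2: λ₂ = 8π²/3.933² ≈ 5.104 (4× faster decay)
  n=3: λ₃ = 18π²/3.933² ≈ 11.485 (9× faster decay)
As t → ∞, higher modes decay exponentially faster. The n=1 mode dominates: u ~ c₁ sin(πx/3.933) e^{-λ₁t}.
Decay rate: λ₁ = 2π²/3.933² ≈ 1.276.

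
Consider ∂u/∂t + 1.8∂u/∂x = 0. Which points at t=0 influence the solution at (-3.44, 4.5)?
A single point: x = -11.54. The characteristic through (-3.44, 4.5) is x - 1.8t = const, so x = -3.44 - 1.8·4.5 = -11.54.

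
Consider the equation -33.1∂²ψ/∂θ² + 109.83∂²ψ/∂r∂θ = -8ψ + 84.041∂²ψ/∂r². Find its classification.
Rewriting in standard form: -84.041∂²ψ/∂r² + 109.83∂²ψ/∂r∂θ - 33.1∂²ψ/∂θ² + 8ψ = 0. Hyperbolic. (A = -84.041, B = 109.83, C = -33.1 gives B² - 4AC = 935.6005.)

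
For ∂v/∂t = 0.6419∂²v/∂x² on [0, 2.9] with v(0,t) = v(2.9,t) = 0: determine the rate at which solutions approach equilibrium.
Eigenvalues: λₙ = 0.6419n²π²/2.9².
First three modes:
  n=1: λ₁ = 0.6419π²/2.9² ≈ 0.753
  n=2: λ₂ = 2.5676π²/2.9² ≈ 3.013 (4× faster decay)
  n=3: λ₃ = 5.7771π²/2.9² ≈ 6.78 (9× faster decay)
As t → ∞, higher modes decay exponentially faster. The n=1 mode dominates: v ~ c₁ sin(πx/2.9) e^{-λ₁t}.
Decay rate: λ₁ = 0.6419π²/2.9² ≈ 0.753.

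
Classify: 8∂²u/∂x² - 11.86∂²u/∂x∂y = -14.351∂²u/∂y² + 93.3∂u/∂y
Rewriting in standard form: 8∂²u/∂x² - 11.86∂²u/∂x∂y + 14.351∂²u/∂y² - 93.3∂u/∂y = 0. Elliptic (discriminant = -318.5724).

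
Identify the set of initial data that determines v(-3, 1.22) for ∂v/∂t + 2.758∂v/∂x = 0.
A single point: x = -6.36476. The characteristic through (-3, 1.22) is x - 2.758t = const, so x = -3 - 2.758·1.22 = -6.36476.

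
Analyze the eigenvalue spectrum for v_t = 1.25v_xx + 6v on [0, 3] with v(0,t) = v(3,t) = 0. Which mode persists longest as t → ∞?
Eigenvalues: λₙ = 1.25n²π²/3² - 6.
First three modes:
  n=1: λ₁ = 1.25π²/3² - 6 ≈ -4.629
  n=2: λ₂ = 5π²/3² - 6 ≈ -0.517
  n=3: λ₃ = 11.25π²/3² - 6 ≈ 6.337
Since 1.25π²/3² ≈ 1.371 < 6, λ₁ < 0.
The n=1 mode grows fastest (−λₙ is largest for n=1) → dominates.
Asymptotic: v ~ c₁ sin(πx/3) e^{4.629t} (exponential growth at rate −λ₁ ≈ 4.629).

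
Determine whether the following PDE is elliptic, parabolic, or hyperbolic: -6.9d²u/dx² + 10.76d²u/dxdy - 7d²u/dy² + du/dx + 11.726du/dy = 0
Coefficients: A = -6.9, B = 10.76, C = -7. B² - 4AC = -77.4224, which is negative, so the equation is elliptic.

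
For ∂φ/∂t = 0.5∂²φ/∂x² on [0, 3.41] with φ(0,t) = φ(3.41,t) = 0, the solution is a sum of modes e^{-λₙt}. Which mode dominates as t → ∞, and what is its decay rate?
Eigenvalues: λₙ = 0.5n²π²/3.41².
First three modes:
  n=1: λ₁ = 0.5π²/3.41² ≈ 0.424
  n=2: λ₂ = 2π²/3.41² ≈ 1.698 (4× faster decay)
  n=3: λ₃ = 4.5π²/3.41² ≈ 3.819 (9× faster decay)
As t → ∞, higher modes decay exponentially faster. The n=1 mode dominates: φ ~ c₁ sin(πx/3.41) e^{-λ₁t}.
Decay rate: λ₁ = 0.5π²/3.41² ≈ 0.424.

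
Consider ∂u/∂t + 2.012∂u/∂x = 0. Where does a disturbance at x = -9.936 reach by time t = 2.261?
At x = -5.386868. The characteristic carries data from (-9.936, 0) to (-5.386868, 2.261).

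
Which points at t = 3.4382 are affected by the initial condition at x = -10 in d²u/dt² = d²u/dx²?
Domain of influence: [-13.4382, -6.5618]. Data at x = -10 spreads outward at speed 1.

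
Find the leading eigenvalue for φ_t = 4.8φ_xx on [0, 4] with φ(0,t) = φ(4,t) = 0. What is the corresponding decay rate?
Eigenvalues: λₙ = 4.8n²π²/4².
First three modes:
  n=1: λ₁ = 4.8π²/4² ≈ 2.961
  n=2: λ₂ = 19.2π²/4² ≈ 11.844 (4× faster decay)
  n=3: λ₃ = 43.2π²/4² ≈ 26.648 (9× faster decay)
As t → ∞, higher modes decay exponentially faster. The n=1 mode dominates: φ ~ c₁ sin(πx/4) e^{-λ₁t}.
Decay rate: λ₁ = 4.8π²/4² ≈ 2.961.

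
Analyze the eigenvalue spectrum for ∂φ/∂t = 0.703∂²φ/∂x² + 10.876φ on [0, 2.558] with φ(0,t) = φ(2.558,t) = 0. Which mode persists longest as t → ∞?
Eigenvalues: λₙ = 0.703n²π²/2.558² - 10.876.
First three modes:
  n=1: λ₁ = 0.703π²/2.558² - 10.876 ≈ -9.816
  n=2: λ₂ = 2.812π²/2.558² - 10.876 ≈ -6.635
  n=3: λ₃ = 6.327π²/2.558² - 10.876 ≈ -1.333
Since 0.703π²/2.558² ≈ 1.06 < 10.876, λ₁ < 0.
The n=1 mode grows fastest (−λₙ is largest for n=1) → dominates.
Asymptotic: φ ~ c₁ sin(πx/2.558) e^{9.816t} (exponential growth at rate −λ₁ ≈ 9.816).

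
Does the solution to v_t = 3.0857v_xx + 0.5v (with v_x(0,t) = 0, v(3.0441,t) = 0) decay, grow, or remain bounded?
v → 0. Diffusion dominates reaction (r=0.5 < κπ²/(4L²)≈0.82); solution decays.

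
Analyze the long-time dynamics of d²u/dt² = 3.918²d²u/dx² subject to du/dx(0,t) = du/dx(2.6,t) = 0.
Long-time behavior: u oscillates about a mean that drifts linearly in t (generically unbounded; no decay). There is no damping, so the nonconstant modes persist as standing waves (energy conserved, no decay). But with Neumann conditions at both ends the constant mode has eigenvalue 0: the spatial mean M(t) of u satisfies M'' = 0, so M(t) = M(0) + M'(0)·t. Unless the initial velocity has zero mean (∫u_t(x,0)dx = 0), the solution grows linearly in t (unbounded, though not exponentially); if it does have zero mean, the solution stays bounded and simply oscillates.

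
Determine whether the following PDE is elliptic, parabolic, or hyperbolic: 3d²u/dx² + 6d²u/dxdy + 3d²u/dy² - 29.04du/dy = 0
Coefficients: A = 3, B = 6, C = 3. B² - 4AC = 0, which is zero, so the equation is parabolic.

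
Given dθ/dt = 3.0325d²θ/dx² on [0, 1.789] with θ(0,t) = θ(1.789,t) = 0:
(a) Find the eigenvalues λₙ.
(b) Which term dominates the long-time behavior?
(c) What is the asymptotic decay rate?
Eigenvalues: λₙ = 3.0325n²π²/1.789².
First three modes:
  n=1: λ₁ = 3.0325π²/1.789² ≈ 9.351
  n=2: λ₂ = 12.13π²/1.789² ≈ 37.406 (4× faster decay)
  n=3: λ₃ = 27.2925π²/1.789² ≈ 84.163 (9× faster decay)
As t → ∞, higher modes decay exponentially faster. The n=1 mode dominates: θ ~ c₁ sin(πx/1.789) e^{-λ₁t}.
Decay rate: λ₁ = 3.0325π²/1.789² ≈ 9.351.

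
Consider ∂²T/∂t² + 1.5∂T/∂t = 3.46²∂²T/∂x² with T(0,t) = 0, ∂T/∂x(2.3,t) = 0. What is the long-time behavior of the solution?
As t → ∞, T → 0. Damping (γ=1.5) dissipates energy; oscillations decay exponentially.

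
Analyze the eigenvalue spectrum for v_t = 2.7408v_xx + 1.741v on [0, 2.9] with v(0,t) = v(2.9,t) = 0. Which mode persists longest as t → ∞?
Eigenvalues: λₙ = 2.7408n²π²/2.9² - 1.741.
First three modes:
  n=1: λ₁ = 2.7408π²/2.9² - 1.741 ≈ 1.475
  n=2: λ₂ = 10.9632π²/2.9² - 1.741 ≈ 11.125
  n=3: λ₃ = 24.6672π²/2.9² - 1.741 ≈ 27.207
Since 2.7408π²/2.9² ≈ 3.216 > 1.741, all λₙ > 0.
The n=1 mode decays slowest → dominates as t → ∞.
Asymptotic: v ~ c₁ sin(πx/2.9) e^{-λ₁t} with decay rate λ₁ ≈ 1.475.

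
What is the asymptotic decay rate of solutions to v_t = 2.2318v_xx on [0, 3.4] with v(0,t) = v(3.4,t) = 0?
Eigenvalues: λₙ = 2.2318n²π²/3.4².
First three modes:
  n=1: λ₁ = 2.2318π²/3.4² ≈ 1.905
  n=2: λ₂ = 8.9272π²/3.4² ≈ 7.622 (4× faster decay)
  n=3: λ₃ = 20.0862π²/3.4² ≈ 17.149 (9× faster decay)
As t → ∞, higher modes decay exponentially faster. The n=1 mode dominates: v ~ c₁ sin(πx/3.4) e^{-λ₁t}.
Decay rate: λ₁ = 2.2318π²/3.4² ≈ 1.905.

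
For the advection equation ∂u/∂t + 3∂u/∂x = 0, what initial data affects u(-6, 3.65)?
A single point: x = -16.95. The characteristic through (-6, 3.65) is x - 3t = const, so x = -6 - 3·3.65 = -16.95.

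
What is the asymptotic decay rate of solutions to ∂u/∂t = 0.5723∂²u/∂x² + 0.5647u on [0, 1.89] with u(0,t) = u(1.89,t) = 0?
Eigenvalues: λₙ = 0.5723n²π²/1.89² - 0.5647.
First three modes:
  n=1: λ₁ = 0.5723π²/1.89² - 0.5647 ≈ 1.017
  n=2: λ₂ = 2.2892π²/1.89² - 0.5647 ≈ 5.76
  n=3: λ₃ = 5.1507π²/1.89² - 0.5647 ≈ 13.667
Since 0.5723π²/1.89² ≈ 1.581 > 0.5647, all λₙ > 0.
The n=1 mode decays slowest → dominates as t → ∞.
Asymptotic: u ~ c₁ sin(πx/1.89) e^{-λ₁t} with decay rate λ₁ ≈ 1.017.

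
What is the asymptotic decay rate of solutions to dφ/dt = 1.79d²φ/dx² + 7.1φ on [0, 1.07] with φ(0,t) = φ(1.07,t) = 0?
Eigenvalues: λₙ = 1.79n²π²/1.07² - 7.1.
First three modes:
  n=1: λ₁ = 1.79π²/1.07² - 7.1 ≈ 8.331
  n=2: λ₂ = 7.16π²/1.07² - 7.1 ≈ 54.623
  n=3: λ₃ = 16.11π²/1.07² - 7.1 ≈ 131.776
Since 1.79π²/1.07² ≈ 15.431 > 7.1, all λₙ > 0.
The n=1 mode decays slowest → dominates as t → ∞.
Asymptotic: φ ~ c₁ sin(πx/1.07) e^{-λ₁t} with decay rate λ₁ ≈ 8.331.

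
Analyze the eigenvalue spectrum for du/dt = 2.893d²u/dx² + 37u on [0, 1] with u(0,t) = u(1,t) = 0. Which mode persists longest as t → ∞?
Eigenvalues: λₙ = 2.893n²π²/1² - 37.
First three modes:
  n=1: λ₁ = 2.893π² - 37 ≈ -8.447
  n=2: λ₂ = 11.572π² - 37 ≈ 77.211
  n=3: λ₃ = 26.037π² - 37 ≈ 219.975
Since 2.893π² ≈ 28.553 < 37, λ₁ < 0.
The n=1 mode grows fastest (−λₙ is largest for n=1) → dominates.
Asymptotic: u ~ c₁ sin(πx/1) e^{8.447t} (exponential growth at rate −λ₁ ≈ 8.447).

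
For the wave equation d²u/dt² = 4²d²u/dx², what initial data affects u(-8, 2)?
Domain of dependence: [-16, 0]. Signals travel at speed 4, so data within |x - -8| ≤ 4·2 = 8 can reach the point.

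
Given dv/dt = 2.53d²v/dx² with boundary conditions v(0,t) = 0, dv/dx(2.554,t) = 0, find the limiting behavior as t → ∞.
v → 0. Heat escapes through the Dirichlet boundary.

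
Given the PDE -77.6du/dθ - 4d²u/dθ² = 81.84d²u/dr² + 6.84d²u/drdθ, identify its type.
Rewriting in standard form: -81.84d²u/dr² - 6.84d²u/drdθ - 4d²u/dθ² - 77.6du/dθ = 0. The second-order coefficients are A = -81.84, B = -6.84, C = -4. Since B² - 4AC = -1262.6544 < 0, this is an elliptic PDE.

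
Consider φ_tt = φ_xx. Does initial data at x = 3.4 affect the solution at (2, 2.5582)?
Yes. The domain of dependence is [-0.5582, 4.5582], and 3.4 ∈ [-0.5582, 4.5582].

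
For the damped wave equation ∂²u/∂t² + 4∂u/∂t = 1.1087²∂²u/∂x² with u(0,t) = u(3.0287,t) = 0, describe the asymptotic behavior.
u → 0. Damping (γ=4) dissipates energy; oscillations decay exponentially.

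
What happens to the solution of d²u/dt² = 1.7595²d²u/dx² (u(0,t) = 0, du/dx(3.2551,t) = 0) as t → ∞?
u oscillates (no decay). Energy is conserved; the solution oscillates indefinitely as standing waves.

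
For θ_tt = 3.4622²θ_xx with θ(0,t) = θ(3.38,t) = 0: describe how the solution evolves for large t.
θ oscillates (no decay). Energy is conserved; the solution oscillates indefinitely as standing waves.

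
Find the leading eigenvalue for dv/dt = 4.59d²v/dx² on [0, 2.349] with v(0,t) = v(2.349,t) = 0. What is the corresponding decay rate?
Eigenvalues: λₙ = 4.59n²π²/2.349².
First three modes:
  n=1: λ₁ = 4.59π²/2.349² ≈ 8.21
  n=2: λ₂ = 18.36π²/2.349² ≈ 32.84 (4× faster decay)
  n=3: λ₃ = 41.31π²/2.349² ≈ 73.891 (9× faster decay)
As t → ∞, higher modes decay exponentially faster. The n=1 mode dominates: v ~ c₁ sin(πx/2.349) e^{-λ₁t}.
Decay rate: λ₁ = 4.59π²/2.349² ≈ 8.21.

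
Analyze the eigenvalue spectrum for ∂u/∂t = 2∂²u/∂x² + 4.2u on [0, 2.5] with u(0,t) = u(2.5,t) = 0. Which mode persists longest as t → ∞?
Eigenvalues: λₙ = 2n²π²/2.5² - 4.2.
First three modes:
  n=1: λ₁ = 2π²/2.5² - 4.2 ≈ -1.042
  n=2: λ₂ = 8π²/2.5² - 4.2 ≈ 8.433
  n=3: λ₃ = 18π²/2.5² - 4.2 ≈ 24.224
Since 2π²/2.5² ≈ 3.158 < 4.2, λ₁ < 0.
The n=1 mode grows fastest (−λₙ is largest for n=1) → dominates.
Asymptotic: u ~ c₁ sin(πx/2.5) e^{1.042t} (exponential growth at rate −λ₁ ≈ 1.042).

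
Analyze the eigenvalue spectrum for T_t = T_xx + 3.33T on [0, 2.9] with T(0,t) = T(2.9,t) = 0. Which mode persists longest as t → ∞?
Eigenvalues: λₙ = n²π²/2.9² - 3.33.
First three modes:
  n=1: λ₁ = π²/2.9² - 3.33 ≈ -2.156
  n=2: λ₂ = 4π²/2.9² - 3.33 ≈ 1.364
  n=3: λ₃ = 9π²/2.9² - 3.33 ≈ 7.232
Since π²/2.9² ≈ 1.174 < 3.33, λ₁ < 0.
The n=1 mode grows fastest (−λₙ is largest for n=1) → dominates.
Asymptotic: T ~ c₁ sin(πx/2.9) e^{2.156t} (exponential growth at rate −λ₁ ≈ 2.156).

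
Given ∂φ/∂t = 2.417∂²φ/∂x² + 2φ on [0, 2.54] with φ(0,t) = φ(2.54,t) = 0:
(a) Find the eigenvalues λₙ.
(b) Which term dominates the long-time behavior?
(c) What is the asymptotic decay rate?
Eigenvalues: λₙ = 2.417n²π²/2.54² - 2.
First three modes:
  n=1: λ₁ = 2.417π²/2.54² - 2 ≈ 1.698
  n=2: λ₂ = 9.668π²/2.54² - 2 ≈ 12.79
  n=3: λ₃ = 21.753π²/2.54² - 2 ≈ 31.278
Since 2.417π²/2.54² ≈ 3.698 > 2, all λₙ > 0.
The n=1 mode decays slowest → dominates as t → ∞.
Asymptotic: φ ~ c₁ sin(πx/2.54) e^{-λ₁t} with decay rate λ₁ ≈ 1.698.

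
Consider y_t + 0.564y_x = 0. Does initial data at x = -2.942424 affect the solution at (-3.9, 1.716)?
No. Only data at x = -4.867824 affects (-3.9, 1.716). Advection has one-way propagation along characteristics.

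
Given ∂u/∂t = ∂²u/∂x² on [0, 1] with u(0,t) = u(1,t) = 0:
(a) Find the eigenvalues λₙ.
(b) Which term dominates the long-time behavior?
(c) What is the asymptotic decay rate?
Eigenvalues: λₙ = n²π².
First three modes:
  n=1: λ₁ = π² ≈ 9.87
  n=2: λ₂ = 4π² ≈ 39.478 (4× faster decay)
  n=3: λ₃ = 9π² ≈ 88.826 (9× faster decay)
As t → ∞, higher modes decay exponentially faster. The n=1 mode dominates: u ~ c₁ sin(πx) e^{-λ₁t}.
Decay rate: λ₁ = π² ≈ 9.87.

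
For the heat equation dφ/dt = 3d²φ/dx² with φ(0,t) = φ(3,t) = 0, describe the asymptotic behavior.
φ → 0. Heat diffuses out through both boundaries.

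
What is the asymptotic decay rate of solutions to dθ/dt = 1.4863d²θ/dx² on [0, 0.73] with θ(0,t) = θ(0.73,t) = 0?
Eigenvalues: λₙ = 1.4863n²π²/0.73².
First three modes:
  n=1: λ₁ = 1.4863π²/0.73² ≈ 27.527
  n=2: λ₂ = 5.9452π²/0.73² ≈ 110.108 (4× faster decay)
  n=3: λ₃ = 13.3767π²/0.73² ≈ 247.744 (9× faster decay)
As t → ∞, higher modes decay exponentially faster. The n=1 mode dominates: θ ~ c₁ sin(πx/0.73) e^{-λ₁t}.
Decay rate: λ₁ = 1.4863π²/0.73² ≈ 27.527.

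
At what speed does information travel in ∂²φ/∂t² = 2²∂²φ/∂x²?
Speed = 2. Information travels along characteristics x = x₀ ± 2t.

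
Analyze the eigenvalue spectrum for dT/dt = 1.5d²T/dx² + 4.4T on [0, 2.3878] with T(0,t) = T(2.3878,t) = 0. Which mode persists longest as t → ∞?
Eigenvalues: λₙ = 1.5n²π²/2.3878² - 4.4.
First three modes:
  n=1: λ₁ = 1.5π²/2.3878² - 4.4 ≈ -1.803
  n=2: λ₂ = 6π²/2.3878² - 4.4 ≈ 5.986
  n=3: λ₃ = 13.5π²/2.3878² - 4.4 ≈ 18.969
Since 1.5π²/2.3878² ≈ 2.597 < 4.4, λ₁ < 0.
The n=1 mode grows fastest (−λₙ is largest for n=1) → dominates.
Asymptotic: T ~ c₁ sin(πx/2.3878) e^{1.803t} (exponential growth at rate −λ₁ ≈ 1.803).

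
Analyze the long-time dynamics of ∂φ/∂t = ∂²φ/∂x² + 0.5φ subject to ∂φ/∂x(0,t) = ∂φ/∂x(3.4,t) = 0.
Long-time behavior: φ grows unboundedly. With Neumann BCs the constant mode has diffusion eigenvalue 0, so any r > 0 makes it grow like e^(0.5t); solution grows exponentially.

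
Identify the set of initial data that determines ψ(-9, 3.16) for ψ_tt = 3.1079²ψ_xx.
Domain of dependence: [-18.820964, 0.820964]. Signals travel at speed 3.1079, so data within |x - -9| ≤ 3.1079·3.16 = 9.820964 can reach the point.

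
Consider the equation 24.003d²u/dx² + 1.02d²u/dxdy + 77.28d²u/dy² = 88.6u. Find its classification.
Rewriting in standard form: 24.003d²u/dx² + 1.02d²u/dxdy + 77.28d²u/dy² - 88.6u = 0. Elliptic. (A = 24.003, B = 1.02, C = 77.28 gives B² - 4AC = -7418.76696.)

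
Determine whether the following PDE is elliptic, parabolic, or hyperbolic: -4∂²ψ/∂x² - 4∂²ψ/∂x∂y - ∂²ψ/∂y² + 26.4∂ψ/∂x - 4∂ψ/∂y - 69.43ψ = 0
Coefficients: A = -4, B = -4, C = -1. B² - 4AC = 0, which is zero, so the equation is parabolic.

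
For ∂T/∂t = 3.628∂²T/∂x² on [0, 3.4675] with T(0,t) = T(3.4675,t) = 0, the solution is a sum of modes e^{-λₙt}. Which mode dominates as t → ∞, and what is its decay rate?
Eigenvalues: λₙ = 3.628n²π²/3.4675².
First three modes:
  n=1: λ₁ = 3.628π²/3.4675² ≈ 2.978
  n=2: λ₂ = 14.512π²/3.4675² ≈ 11.912 (4× faster decay)
  n=3: λ₃ = 32.652π²/3.4675² ≈ 26.803 (9× faster decay)
As t → ∞, higher modes decay exponentially faster. The n=1 mode dominates: T ~ c₁ sin(πx/3.4675) e^{-λ₁t}.
Decay rate: λ₁ = 3.628π²/3.4675² ≈ 2.978.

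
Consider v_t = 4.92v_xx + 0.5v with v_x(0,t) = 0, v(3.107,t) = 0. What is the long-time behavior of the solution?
As t → ∞, v → 0. Diffusion dominates reaction (r=0.5 < κπ²/(4L²)≈1.26); solution decays.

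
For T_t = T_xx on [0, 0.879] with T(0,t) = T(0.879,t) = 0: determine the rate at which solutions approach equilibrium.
Eigenvalues: λₙ = n²π²/0.879².
First three modes:
  n=1: λ₁ = π²/0.879² ≈ 12.774
  n=2: λ₂ = 4π²/0.879² ≈ 51.095 (4× faster decay)
  n=3: λ₃ = 9π²/0.879² ≈ 114.965 (9× faster decay)
As t → ∞, higher modes decay exponentially faster. The n=1 mode dominates: T ~ c₁ sin(πx/0.879) e^{-λ₁t}.
Decay rate: λ₁ = π²/0.879² ≈ 12.774.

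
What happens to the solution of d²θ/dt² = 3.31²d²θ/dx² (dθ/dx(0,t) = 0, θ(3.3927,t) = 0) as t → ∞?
θ oscillates (no decay). Energy is conserved; the solution oscillates indefinitely as standing waves.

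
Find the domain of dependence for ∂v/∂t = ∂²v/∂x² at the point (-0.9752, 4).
The entire real line. The heat equation has infinite propagation speed: any initial disturbance instantly affects all points (though exponentially small far away).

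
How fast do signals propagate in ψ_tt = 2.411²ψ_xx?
Speed = 2.411. Information travels along characteristics x = x₀ ± 2.411t.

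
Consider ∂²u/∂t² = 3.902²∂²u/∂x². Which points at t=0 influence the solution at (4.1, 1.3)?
Domain of dependence: [-0.9726, 9.1726]. Signals travel at speed 3.902, so data within |x - 4.1| ≤ 3.902·1.3 = 5.0726 can reach the point.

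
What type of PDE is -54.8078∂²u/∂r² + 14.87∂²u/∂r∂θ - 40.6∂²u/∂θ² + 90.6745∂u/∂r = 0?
With A = -54.8078, B = 14.87, C = -40.6, the discriminant is -8679.66982. This is an elliptic PDE.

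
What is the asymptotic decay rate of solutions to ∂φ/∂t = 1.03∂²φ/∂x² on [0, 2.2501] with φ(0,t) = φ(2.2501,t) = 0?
Eigenvalues: λₙ = 1.03n²π²/2.2501².
First three modes:
  n=1: λ₁ = 1.03π²/2.2501² ≈ 2.008
  n=2: λ₂ = 4.12π²/2.2501² ≈ 8.031 (4× faster decay)
  n=3: λ₃ = 9.27π²/2.2501² ≈ 18.071 (9× faster decay)
As t → ∞, higher modes decay exponentially faster. The n=1 mode dominates: φ ~ c₁ sin(πx/2.2501) e^{-λ₁t}.
Decay rate: λ₁ = 1.03π²/2.2501² ≈ 2.008.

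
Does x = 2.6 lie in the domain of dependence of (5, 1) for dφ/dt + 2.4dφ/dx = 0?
Yes. The characteristic through (5, 1) passes through x = 2.6.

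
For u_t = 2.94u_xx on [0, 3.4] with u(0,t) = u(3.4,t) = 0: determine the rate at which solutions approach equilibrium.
Eigenvalues: λₙ = 2.94n²π²/3.4².
First three modes:
  n=1: λ₁ = 2.94π²/3.4² ≈ 2.51
  n=2: λ₂ = 11.76π²/3.4² ≈ 10.04 (4× faster decay)
  n=3: λ₃ = 26.46π²/3.4² ≈ 22.591 (9× faster decay)
As t → ∞, higher modes decay exponentially faster. The n=1 mode dominates: u ~ c₁ sin(πx/3.4) e^{-λ₁t}.
Decay rate: λ₁ = 2.94π²/3.4² ≈ 2.51.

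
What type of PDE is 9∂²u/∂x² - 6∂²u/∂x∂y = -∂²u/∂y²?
Rewriting in standard form: 9∂²u/∂x² - 6∂²u/∂x∂y + ∂²u/∂y² = 0. With A = 9, B = -6, C = 1, the discriminant is 0. This is a parabolic PDE.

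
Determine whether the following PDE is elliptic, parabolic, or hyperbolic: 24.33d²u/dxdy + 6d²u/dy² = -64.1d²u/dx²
Rewriting in standard form: 64.1d²u/dx² + 24.33d²u/dxdy + 6d²u/dy² = 0. Coefficients: A = 64.1, B = 24.33, C = 6. B² - 4AC = -946.4511, which is negative, so the equation is elliptic.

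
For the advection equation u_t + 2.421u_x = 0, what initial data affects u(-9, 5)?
A single point: x = -21.105. The characteristic through (-9, 5) is x - 2.421t = const, so x = -9 - 2.421·5 = -21.105.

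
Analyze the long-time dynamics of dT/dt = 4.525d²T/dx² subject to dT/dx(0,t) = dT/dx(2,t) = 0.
Long-time behavior: T → constant (steady state). Heat is conserved (no flux at boundaries); solution approaches the spatial average.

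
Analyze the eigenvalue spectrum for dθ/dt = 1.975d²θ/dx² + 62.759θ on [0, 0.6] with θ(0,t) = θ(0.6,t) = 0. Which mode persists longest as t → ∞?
Eigenvalues: λₙ = 1.975n²π²/0.6² - 62.759.
First three modes:
  n=1: λ₁ = 1.975π²/0.6² - 62.759 ≈ -8.613
  n=2: λ₂ = 7.9π²/0.6² - 62.759 ≈ 153.824
  n=3: λ₃ = 17.775π²/0.6² - 62.759 ≈ 424.553
Since 1.975π²/0.6² ≈ 54.146 < 62.759, λ₁ < 0.
The n=1 mode grows fastest (−λₙ is largest for n=1) → dominates.
Asymptotic: θ ~ c₁ sin(πx/0.6) e^{8.613t} (exponential growth at rate −λ₁ ≈ 8.613).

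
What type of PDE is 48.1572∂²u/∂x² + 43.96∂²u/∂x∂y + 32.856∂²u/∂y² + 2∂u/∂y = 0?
With A = 48.1572, B = 43.96, C = 32.856, the discriminant is -4396.5302528. This is an elliptic PDE.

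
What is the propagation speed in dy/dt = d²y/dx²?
Infinite. The heat equation is parabolic, not hyperbolic, so disturbances propagate instantly.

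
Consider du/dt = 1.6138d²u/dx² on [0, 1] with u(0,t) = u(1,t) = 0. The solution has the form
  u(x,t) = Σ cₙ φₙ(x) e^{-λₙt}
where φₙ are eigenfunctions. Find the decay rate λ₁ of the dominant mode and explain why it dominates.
Eigenvalues: λₙ = 1.6138n²π².
First three modes:
  n=1: λ₁ = 1.6138π² ≈ 15.928
  n=2: λ₂ = 6.4552π² ≈ 63.71 (4× faster decay)
  n=3: λ₃ = 14.5242π² ≈ 143.348 (9× faster decay)
As t → ∞, higher modes decay exponentially faster. The n=1 mode dominates: u ~ c₁ sin(πx) e^{-λ₁t}.
Decay rate: λ₁ = 1.6138π² ≈ 15.928.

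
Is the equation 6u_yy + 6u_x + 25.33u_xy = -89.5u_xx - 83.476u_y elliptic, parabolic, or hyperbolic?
Rewriting in standard form: 89.5u_xx + 25.33u_xy + 6u_yy + 6u_x + 83.476u_y = 0. Computing B² - 4AC with A = 89.5, B = 25.33, C = 6: discriminant = -1506.3911 (negative). Answer: elliptic.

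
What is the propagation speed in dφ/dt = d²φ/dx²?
Infinite. The heat equation is parabolic, not hyperbolic, so disturbances propagate instantly.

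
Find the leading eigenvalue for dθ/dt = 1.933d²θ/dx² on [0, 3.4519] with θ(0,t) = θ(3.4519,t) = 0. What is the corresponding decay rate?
Eigenvalues: λₙ = 1.933n²π²/3.4519².
First three modes:
  n=1: λ₁ = 1.933π²/3.4519² ≈ 1.601
  n=2: λ₂ = 7.732π²/3.4519² ≈ 6.404 (4× faster decay)
  n=3: λ₃ = 17.397π²/3.4519² ≈ 14.41 (9× faster decay)
As t → ∞, higher modes decay exponentially faster. The n=1 mode dominates: θ ~ c₁ sin(πx/3.4519) e^{-λ₁t}.
Decay rate: λ₁ = 1.933π²/3.4519² ≈ 1.601.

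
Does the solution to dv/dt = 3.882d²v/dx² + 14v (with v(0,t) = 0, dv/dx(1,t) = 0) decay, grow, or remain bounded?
v grows unboundedly. Reaction dominates diffusion (r=14 > κπ²/(4L²)≈9.58); solution grows exponentially.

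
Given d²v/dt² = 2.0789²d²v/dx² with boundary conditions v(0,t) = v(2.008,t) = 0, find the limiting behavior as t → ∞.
v oscillates (no decay). Energy is conserved; the solution oscillates indefinitely as standing waves.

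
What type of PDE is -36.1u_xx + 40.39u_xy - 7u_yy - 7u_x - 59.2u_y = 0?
With A = -36.1, B = 40.39, C = -7, the discriminant is 620.5521. This is a hyperbolic PDE.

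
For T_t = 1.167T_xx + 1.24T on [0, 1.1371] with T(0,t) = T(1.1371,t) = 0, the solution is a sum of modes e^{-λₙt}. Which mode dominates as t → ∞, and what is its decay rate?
Eigenvalues: λₙ = 1.167n²π²/1.1371² - 1.24.
First three modes:
  n=1: λ₁ = 1.167π²/1.1371² - 1.24 ≈ 7.668
  n=2: λ₂ = 4.668π²/1.1371² - 1.24 ≈ 34.391
  n=3: λ₃ = 10.503π²/1.1371² - 1.24 ≈ 78.931
Since 1.167π²/1.1371² ≈ 8.908 > 1.24, all λₙ > 0.
The n=1 mode decays slowest → dominates as t → ∞.
Asymptotic: T ~ c₁ sin(πx/1.1371) e^{-λ₁t} with decay rate λ₁ ≈ 7.668.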